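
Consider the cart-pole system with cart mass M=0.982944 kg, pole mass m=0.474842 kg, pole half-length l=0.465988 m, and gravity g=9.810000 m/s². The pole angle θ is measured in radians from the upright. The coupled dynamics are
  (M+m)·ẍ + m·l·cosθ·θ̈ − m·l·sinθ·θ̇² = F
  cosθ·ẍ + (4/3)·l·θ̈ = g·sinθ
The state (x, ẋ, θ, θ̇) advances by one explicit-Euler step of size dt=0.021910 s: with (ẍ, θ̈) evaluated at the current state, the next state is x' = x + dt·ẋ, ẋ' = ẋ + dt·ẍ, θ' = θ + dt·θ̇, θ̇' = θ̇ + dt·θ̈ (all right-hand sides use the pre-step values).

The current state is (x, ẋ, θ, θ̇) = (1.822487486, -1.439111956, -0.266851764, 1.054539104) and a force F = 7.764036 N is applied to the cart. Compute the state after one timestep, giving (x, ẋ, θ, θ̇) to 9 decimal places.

sinθ=-0.263695942, cosθ=0.964605852
temp = (F + m·l·θ̇²·sinθ)/(M+m) = (7.764036 + -0.064886251)/1.457786 = 5.281399155
θ̈ = (g·sinθ − cosθ·temp)/(l·(4/3 − m·cos²θ/(M+m))) = -15.999882365
ẍ = temp − m·l·θ̈·cosθ/(M+m) = 7.623991747
Euler: x'=1.822487486+0.021910·-1.439111956=1.790956543, ẋ'=-1.439111956+0.021910·7.623991747=-1.272070297
       θ'=-0.266851764+0.021910·1.054539104=-0.243746812, θ̇'=1.054539104+0.021910·-15.999882365=0.703981681

(1.790956543, -1.272070297, -0.243746812, 0.703981681)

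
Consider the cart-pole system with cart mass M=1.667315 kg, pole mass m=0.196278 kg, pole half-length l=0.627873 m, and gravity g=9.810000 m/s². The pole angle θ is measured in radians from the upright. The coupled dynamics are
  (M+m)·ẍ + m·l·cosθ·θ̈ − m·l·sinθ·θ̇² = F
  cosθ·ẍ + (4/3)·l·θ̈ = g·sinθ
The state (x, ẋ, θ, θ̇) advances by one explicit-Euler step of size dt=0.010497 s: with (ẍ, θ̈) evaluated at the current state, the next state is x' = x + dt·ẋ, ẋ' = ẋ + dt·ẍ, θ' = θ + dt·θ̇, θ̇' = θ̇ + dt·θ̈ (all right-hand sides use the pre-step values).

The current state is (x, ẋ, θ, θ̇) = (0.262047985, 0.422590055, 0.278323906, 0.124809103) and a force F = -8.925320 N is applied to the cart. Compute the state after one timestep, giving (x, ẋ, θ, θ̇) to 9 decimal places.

(0.266483913, 0.366041116, 0.279634027, 0.223552895)

sinθ=0.274744442, cosθ=0.961517286
temp = (F + m·l·θ̇²·sinθ)/(M+m) = (-8.925320 + 0.000527430)/1.863593 = -4.789024519
θ̈ = (g·sinθ − cosθ·temp)/(l·(4/3 − m·cos²θ/(M+m))) = 9.406858333
ẍ = temp − m·l·θ̈·cosθ/(M+m) = -5.387152420
Euler: x'=0.262047985+0.010497·0.422590055=0.266483913, ẋ'=0.422590055+0.010497·-5.387152420=0.366041116
       θ'=0.278323906+0.010497·0.124809103=0.279634027, θ̇'=0.124809103+0.010497·9.406858333=0.223552895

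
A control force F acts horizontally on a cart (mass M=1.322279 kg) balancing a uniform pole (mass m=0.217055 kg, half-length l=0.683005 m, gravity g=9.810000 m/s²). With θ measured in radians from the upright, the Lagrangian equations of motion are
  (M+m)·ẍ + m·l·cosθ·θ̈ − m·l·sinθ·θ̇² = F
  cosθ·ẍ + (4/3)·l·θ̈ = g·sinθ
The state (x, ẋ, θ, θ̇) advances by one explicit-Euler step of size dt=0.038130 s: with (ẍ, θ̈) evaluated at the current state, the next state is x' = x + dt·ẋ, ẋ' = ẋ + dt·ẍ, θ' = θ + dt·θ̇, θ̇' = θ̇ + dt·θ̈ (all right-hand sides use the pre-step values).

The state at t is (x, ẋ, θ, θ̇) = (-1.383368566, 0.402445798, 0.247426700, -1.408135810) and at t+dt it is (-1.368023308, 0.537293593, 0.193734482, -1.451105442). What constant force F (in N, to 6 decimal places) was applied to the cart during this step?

ẍ = (ẋ'−ẋ)/dt = (0.537293593−0.402445798)/0.038130 = 3.536528
θ̈ = (θ̇'−θ̇)/dt = (-1.451105442−-1.408135810)/0.038130 = -1.126925
sinθ=0.244910, cosθ=0.969546
F = (M+m)·ẍ + m·l·cosθ·θ̈ − m·l·sinθ·θ̇² = 5.443897 + -0.161978 − 0.071993 = 5.209926

F = 5.209926 N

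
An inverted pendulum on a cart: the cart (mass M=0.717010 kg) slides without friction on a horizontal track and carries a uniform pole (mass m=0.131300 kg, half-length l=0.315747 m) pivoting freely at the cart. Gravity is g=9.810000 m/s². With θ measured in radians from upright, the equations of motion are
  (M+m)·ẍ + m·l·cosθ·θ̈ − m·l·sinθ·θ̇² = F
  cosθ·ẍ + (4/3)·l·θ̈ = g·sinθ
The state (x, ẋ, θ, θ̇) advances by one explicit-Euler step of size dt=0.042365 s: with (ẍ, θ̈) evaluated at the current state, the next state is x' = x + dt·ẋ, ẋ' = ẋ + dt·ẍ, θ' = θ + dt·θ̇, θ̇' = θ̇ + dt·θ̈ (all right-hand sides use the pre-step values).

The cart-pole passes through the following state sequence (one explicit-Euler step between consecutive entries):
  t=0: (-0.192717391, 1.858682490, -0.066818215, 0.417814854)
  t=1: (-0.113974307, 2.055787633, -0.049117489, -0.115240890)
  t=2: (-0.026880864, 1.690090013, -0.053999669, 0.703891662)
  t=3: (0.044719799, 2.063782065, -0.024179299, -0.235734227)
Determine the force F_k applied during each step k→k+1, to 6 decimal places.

F_0 = 3.426811 N
F_1 = -6.522023 N
F_2 = 6.565699 N

step 0→1:
  ẍ = (ẋ'−ẋ)/dt = (2.055787633−1.858682490)/0.042365 = 4.652547
  θ̈ = (θ̇'−θ̇)/dt = (-0.115240890−0.417814854)/0.042365 = -12.582456
  sinθ=-0.066769, cosθ=0.997768
  F = (M+m)·ẍ + m·l·cosθ·θ̈ − m·l·sinθ·θ̇² = 3.946802 + -0.520474 − -0.000483 = 3.426811
step 1→2:
  ẍ = (ẋ'−ẋ)/dt = (1.690090013−2.055787633)/0.042365 = -8.632069
  θ̈ = (θ̇'−θ̇)/dt = (0.703891662−-0.115240890)/0.042365 = 19.335125
  sinθ=-0.049098, cosθ=0.998794
  F = (M+m)·ẍ + m·l·cosθ·θ̈ − m·l·sinθ·θ̇² = -7.322671 + 0.800621 − -0.000027 = -6.522023
step 2→3:
  ẍ = (ẋ'−ẋ)/dt = (2.063782065−1.690090013)/0.042365 = 8.820773
  θ̈ = (θ̇'−θ̇)/dt = (-0.235734227−0.703891662)/0.042365 = -22.179296
  sinθ=-0.053973, cosθ=0.998542
  F = (M+m)·ẍ + m·l·cosθ·θ̈ − m·l·sinθ·θ̇² = 7.482750 + -0.918160 − -0.001109 = 6.565699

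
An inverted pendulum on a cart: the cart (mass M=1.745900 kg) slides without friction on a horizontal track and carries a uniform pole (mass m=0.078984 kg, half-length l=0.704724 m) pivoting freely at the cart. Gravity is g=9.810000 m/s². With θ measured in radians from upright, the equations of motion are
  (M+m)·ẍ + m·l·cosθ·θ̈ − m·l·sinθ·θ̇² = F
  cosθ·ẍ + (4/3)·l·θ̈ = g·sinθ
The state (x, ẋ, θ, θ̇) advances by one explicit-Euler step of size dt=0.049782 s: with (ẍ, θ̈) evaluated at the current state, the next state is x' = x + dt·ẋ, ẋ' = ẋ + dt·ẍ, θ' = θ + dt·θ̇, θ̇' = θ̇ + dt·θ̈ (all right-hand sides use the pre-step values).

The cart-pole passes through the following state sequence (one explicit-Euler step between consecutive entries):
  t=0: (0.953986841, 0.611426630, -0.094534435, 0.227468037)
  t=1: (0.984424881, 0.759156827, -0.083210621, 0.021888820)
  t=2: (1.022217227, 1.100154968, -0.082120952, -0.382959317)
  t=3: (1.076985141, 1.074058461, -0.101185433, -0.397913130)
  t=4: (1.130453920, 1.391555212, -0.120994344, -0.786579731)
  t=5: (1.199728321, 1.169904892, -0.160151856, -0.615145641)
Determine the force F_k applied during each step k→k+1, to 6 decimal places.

step 0→1:
  ẍ = (ẋ'−ẋ)/dt = (0.759156827−0.611426630)/0.049782 = 2.967542
  θ̈ = (θ̇'−θ̇)/dt = (0.021888820−0.227468037)/0.049782 = -4.129589
  sinθ=-0.094394, cosθ=0.995535
  F = (M+m)·ẍ + m·l·cosθ·θ̈ − m·l·sinθ·θ̇² = 5.415421 + -0.228835 − -0.000272 = 5.186858
step 1→2:
  ẍ = (ẋ'−ẋ)/dt = (1.100154968−0.759156827)/0.049782 = 6.849828
  θ̈ = (θ̇'−θ̇)/dt = (-0.382959317−0.021888820)/0.049782 = -8.132420
  sinθ=-0.083115, cosθ=0.996540
  F = (M+m)·ẍ + m·l·cosθ·θ̈ − m·l·sinθ·θ̇² = 12.500142 + -0.451100 − -0.000002 = 12.049044
step 2→3:
  ẍ = (ẋ'−ẋ)/dt = (1.074058461−1.100154968)/0.049782 = -0.524216
  θ̈ = (θ̇'−θ̇)/dt = (-0.397913130−-0.382959317)/0.049782 = -0.300386
  sinθ=-0.082029, cosθ=0.996630
  F = (M+m)·ẍ + m·l·cosθ·θ̈ − m·l·sinθ·θ̇² = -0.956633 + -0.016664 − -0.000670 = -0.972627
step 3→4:
  ẍ = (ẋ'−ẋ)/dt = (1.391555212−1.074058461)/0.049782 = 6.377742
  θ̈ = (θ̇'−θ̇)/dt = (-0.786579731−-0.397913130)/0.049782 = -7.807372
  sinθ=-0.101013, cosθ=0.994885
  F = (M+m)·ẍ + m·l·cosθ·θ̈ − m·l·sinθ·θ̇² = 11.638639 + -0.432351 − -0.000890 = 11.207179
step 4→5:
  ẍ = (ẋ'−ẋ)/dt = (1.169904892−1.391555212)/0.049782 = -4.452419
  θ̈ = (θ̇'−θ̇)/dt = (-0.615145641−-0.786579731)/0.049782 = 3.443696
  sinθ=-0.120699, cosθ=0.992689
  F = (M+m)·ẍ + m·l·cosθ·θ̈ − m·l·sinθ·θ̇² = -8.125148 + 0.190281 − -0.004157 = -7.930710

F_0 = 5.186858 N
F_1 = 12.049044 N
F_2 = -0.972627 N
F_3 = 11.207179 N
F_4 = -7.930710 N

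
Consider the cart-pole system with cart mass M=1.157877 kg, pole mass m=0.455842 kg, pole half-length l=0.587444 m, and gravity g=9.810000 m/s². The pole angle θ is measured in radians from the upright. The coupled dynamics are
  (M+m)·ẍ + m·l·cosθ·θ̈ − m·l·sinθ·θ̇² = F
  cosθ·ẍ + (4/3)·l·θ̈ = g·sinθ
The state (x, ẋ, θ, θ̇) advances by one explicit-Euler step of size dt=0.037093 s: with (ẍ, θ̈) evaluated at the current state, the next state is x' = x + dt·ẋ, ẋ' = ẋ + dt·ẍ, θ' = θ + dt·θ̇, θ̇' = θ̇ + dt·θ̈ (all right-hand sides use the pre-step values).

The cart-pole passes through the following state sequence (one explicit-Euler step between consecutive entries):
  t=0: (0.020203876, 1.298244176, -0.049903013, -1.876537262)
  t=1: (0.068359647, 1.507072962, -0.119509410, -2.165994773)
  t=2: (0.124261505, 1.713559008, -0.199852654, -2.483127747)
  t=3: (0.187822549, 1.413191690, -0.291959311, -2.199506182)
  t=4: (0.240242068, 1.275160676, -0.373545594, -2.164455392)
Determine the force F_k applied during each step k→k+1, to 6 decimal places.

F_0 = 7.045017 N
F_1 = 6.859777 N
F_2 = -10.732829 N
F_3 = -5.389787 N

step 0→1:
  ẍ = (ẋ'−ẋ)/dt = (1.507072962−1.298244176)/0.037093 = 5.629870
  θ̈ = (θ̇'−θ̇)/dt = (-2.165994773−-1.876537262)/0.037093 = -7.803562
  sinθ=-0.049882, cosθ=0.998755
  F = (M+m)·ẍ + m·l·cosθ·θ̈ − m·l·sinθ·θ̇² = 9.085029 + -2.087049 − -0.047037 = 7.045017
step 1→2:
  ẍ = (ẋ'−ẋ)/dt = (1.713559008−1.507072962)/0.037093 = 5.566712
  θ̈ = (θ̇'−θ̇)/dt = (-2.483127747−-2.165994773)/0.037093 = -8.549672
  sinθ=-0.119225, cosθ=0.992867
  F = (M+m)·ẍ + m·l·cosθ·θ̈ − m·l·sinθ·θ̇² = 8.983109 + -2.273115 − -0.149783 = 6.859777
step 2→3:
  ẍ = (ẋ'−ẋ)/dt = (1.413191690−1.713559008)/0.037093 = -8.097682
  θ̈ = (θ̇'−θ̇)/dt = (-2.199506182−-2.483127747)/0.037093 = 7.646229
  sinθ=-0.198525, cosθ=0.980096
  F = (M+m)·ẍ + m·l·cosθ·θ̈ − m·l·sinθ·θ̇² = -13.067383 + 2.006766 − -0.327789 = -10.732829
step 3→4:
  ẍ = (ẋ'−ẋ)/dt = (1.275160676−1.413191690)/0.037093 = -3.721215
  θ̈ = (θ̇'−θ̇)/dt = (-2.164455392−-2.199506182)/0.037093 = 0.944944
  sinθ=-0.287829, cosθ=0.957682
  F = (M+m)·ẍ + m·l·cosθ·θ̈ − m·l·sinθ·θ̇² = -6.004995 + 0.242330 − -0.372877 = -5.389787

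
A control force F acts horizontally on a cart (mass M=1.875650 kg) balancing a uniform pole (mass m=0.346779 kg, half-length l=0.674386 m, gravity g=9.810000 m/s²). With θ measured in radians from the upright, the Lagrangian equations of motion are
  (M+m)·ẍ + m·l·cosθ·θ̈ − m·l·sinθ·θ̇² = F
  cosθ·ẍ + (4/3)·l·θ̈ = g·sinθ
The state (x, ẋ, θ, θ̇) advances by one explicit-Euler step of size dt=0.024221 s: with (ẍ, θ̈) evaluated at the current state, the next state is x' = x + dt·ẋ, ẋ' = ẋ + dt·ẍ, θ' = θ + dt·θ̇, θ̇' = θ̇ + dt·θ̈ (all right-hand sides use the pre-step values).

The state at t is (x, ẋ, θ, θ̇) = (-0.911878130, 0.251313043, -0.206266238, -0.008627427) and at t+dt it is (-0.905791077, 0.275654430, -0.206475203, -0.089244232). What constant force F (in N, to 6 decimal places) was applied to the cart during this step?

ẍ = (ẋ'−ẋ)/dt = (0.275654430−0.251313043)/0.024221 = 1.004970
θ̈ = (θ̇'−θ̇)/dt = (-0.089244232−-0.008627427)/0.024221 = -3.328385
sinθ=-0.204807, cosθ=0.978802
F = (M+m)·ẍ + m·l·cosθ·θ̈ − m·l·sinθ·θ̇² = 2.233475 + -0.761886 − -0.000004 = 1.471593

F = 1.471593 N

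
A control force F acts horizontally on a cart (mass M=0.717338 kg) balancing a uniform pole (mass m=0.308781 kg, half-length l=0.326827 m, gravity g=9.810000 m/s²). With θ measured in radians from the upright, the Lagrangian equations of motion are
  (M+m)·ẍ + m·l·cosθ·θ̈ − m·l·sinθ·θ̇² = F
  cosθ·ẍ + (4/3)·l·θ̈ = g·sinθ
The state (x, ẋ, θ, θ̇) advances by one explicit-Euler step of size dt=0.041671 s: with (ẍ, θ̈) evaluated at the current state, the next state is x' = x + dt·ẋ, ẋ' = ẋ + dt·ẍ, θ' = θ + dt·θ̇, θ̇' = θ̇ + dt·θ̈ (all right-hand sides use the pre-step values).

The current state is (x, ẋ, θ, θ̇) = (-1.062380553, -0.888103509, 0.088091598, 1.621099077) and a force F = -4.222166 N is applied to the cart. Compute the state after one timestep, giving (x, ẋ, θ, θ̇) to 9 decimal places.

sinθ=0.087977708, cosθ=0.996122444
temp = (F + m·l·θ̇²·sinθ)/(M+m) = (-4.222166 + 0.023332445)/1.026119 = -4.091955762
θ̈ = (g·sinθ − cosθ·temp)/(l·(4/3 − m·cos²θ/(M+m))) = 14.605033314
ẍ = temp − m·l·θ̈·cosθ/(M+m) = -5.522779197
Euler: x'=-1.062380553+0.041671·-0.888103509=-1.099388714, ẋ'=-0.888103509+0.041671·-5.522779197=-1.118243241
       θ'=0.088091598+0.041671·1.621099077=0.155644418, θ̇'=1.621099077+0.041671·14.605033314=2.229705420

(-1.099388714, -1.118243241, 0.155644418, 2.229705420)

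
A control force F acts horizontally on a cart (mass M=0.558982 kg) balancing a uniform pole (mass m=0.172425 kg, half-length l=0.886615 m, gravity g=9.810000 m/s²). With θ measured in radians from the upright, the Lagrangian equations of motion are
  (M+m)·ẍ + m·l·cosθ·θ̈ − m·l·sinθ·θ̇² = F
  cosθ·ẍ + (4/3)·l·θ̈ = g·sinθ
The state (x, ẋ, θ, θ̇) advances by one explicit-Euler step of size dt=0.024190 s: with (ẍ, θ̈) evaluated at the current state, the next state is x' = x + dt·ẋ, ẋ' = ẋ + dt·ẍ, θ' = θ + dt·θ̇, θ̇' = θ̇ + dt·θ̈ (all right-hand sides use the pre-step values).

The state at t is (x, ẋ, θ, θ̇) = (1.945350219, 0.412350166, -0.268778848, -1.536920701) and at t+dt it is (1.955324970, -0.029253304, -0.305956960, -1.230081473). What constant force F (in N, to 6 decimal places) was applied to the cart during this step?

ẍ = (ẋ'−ẋ)/dt = (-0.029253304−0.412350166)/0.024190 = -18.255621
θ̈ = (θ̇'−θ̇)/dt = (-1.230081473−-1.536920701)/0.024190 = 12.684549
sinθ=-0.265554, cosθ=0.964096
F = (M+m)·ẍ + m·l·cosθ·θ̈ − m·l·sinθ·θ̇² = -13.352289 + 1.869522 − -0.095894 = -11.386873

F = -11.386873 N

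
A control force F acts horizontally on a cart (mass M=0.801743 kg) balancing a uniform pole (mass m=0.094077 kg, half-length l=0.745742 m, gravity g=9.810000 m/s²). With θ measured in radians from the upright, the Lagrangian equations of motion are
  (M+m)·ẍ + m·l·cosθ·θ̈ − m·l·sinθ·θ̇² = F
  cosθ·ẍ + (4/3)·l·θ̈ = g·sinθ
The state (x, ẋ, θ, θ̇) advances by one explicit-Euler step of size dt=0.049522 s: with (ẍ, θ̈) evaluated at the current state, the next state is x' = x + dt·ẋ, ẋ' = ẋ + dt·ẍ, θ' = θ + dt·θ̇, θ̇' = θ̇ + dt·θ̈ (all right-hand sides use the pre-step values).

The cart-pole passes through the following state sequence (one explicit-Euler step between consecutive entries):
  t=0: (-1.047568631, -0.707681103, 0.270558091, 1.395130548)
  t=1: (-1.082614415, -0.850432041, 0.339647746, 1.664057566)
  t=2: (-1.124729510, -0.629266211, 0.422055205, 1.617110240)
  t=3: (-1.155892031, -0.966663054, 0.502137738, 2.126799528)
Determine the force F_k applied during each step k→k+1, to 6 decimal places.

F_0 = -2.251640 N
F_1 = 3.873310 N
F_2 = -5.519730 N

step 0→1:
  ẍ = (ẋ'−ẋ)/dt = (-0.850432041−-0.707681103)/0.049522 = -2.882576
  θ̈ = (θ̇'−θ̇)/dt = (1.664057566−1.395130548)/0.049522 = 5.430456
  sinθ=0.267269, cosθ=0.963622
  F = (M+m)·ẍ + m·l·cosθ·θ̈ − m·l·sinθ·θ̇² = -2.582269 + 0.367126 − 0.036496 = -2.251640
step 1→2:
  ẍ = (ẋ'−ẋ)/dt = (-0.629266211−-0.850432041)/0.049522 = 4.466012
  θ̈ = (θ̇'−θ̇)/dt = (1.617110240−1.664057566)/0.049522 = -0.948009
  sinθ=0.333155, cosθ=0.942872
  F = (M+m)·ẍ + m·l·cosθ·θ̈ − m·l·sinθ·θ̇² = 4.000743 + -0.062710 − 0.064722 = 3.873310
step 2→3:
  ẍ = (ẋ'−ẋ)/dt = (-0.966663054−-0.629266211)/0.049522 = -6.813070
  θ̈ = (θ̇'−θ̇)/dt = (2.126799528−1.617110240)/0.049522 = 10.292179
  sinθ=0.409636, cosθ=0.912249
  F = (M+m)·ẍ + m·l·cosθ·θ̈ − m·l·sinθ·θ̇² = -6.103284 + 0.658708 − 0.075154 = -5.519730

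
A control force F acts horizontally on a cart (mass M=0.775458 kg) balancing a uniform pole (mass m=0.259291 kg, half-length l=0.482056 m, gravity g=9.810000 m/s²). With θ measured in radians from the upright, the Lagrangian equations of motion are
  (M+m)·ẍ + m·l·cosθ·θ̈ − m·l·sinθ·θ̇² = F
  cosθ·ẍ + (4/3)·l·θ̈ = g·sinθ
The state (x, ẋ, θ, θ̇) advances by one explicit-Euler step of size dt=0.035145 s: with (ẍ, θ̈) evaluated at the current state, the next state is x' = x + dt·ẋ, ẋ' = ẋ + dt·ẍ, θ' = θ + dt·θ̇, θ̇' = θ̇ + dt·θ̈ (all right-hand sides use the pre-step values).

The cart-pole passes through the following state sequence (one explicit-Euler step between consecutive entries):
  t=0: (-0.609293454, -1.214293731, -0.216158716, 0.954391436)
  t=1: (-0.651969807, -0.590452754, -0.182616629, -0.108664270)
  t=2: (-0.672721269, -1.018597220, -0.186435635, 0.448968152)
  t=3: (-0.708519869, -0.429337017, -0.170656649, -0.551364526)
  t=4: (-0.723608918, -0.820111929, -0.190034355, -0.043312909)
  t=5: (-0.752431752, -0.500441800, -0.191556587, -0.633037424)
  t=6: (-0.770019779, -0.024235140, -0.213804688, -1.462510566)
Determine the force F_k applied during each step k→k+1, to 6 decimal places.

step 0→1:
  ẍ = (ẋ'−ẋ)/dt = (-0.590452754−-1.214293731)/0.035145 = 17.750490
  θ̈ = (θ̇'−θ̇)/dt = (-0.108664270−0.954391436)/0.035145 = -30.247708
  sinθ=-0.214479, cosθ=0.976729
  F = (M+m)·ẍ + m·l·cosθ·θ̈ − m·l·sinθ·θ̇² = 18.367302 + -3.692762 − -0.024419 = 14.698959
step 1→2:
  ẍ = (ẋ'−ẋ)/dt = (-1.018597220−-0.590452754)/0.035145 = -12.182230
  θ̈ = (θ̇'−θ̇)/dt = (0.448968152−-0.108664270)/0.035145 = 15.866622
  sinθ=-0.181603, cosθ=0.983372
  F = (M+m)·ẍ + m·l·cosθ·θ̈ − m·l·sinθ·θ̇² = -12.605550 + 1.950236 − -0.000268 = -10.655046
step 2→3:
  ẍ = (ẋ'−ẋ)/dt = (-0.429337017−-1.018597220)/0.035145 = 16.766544
  θ̈ = (θ̇'−θ̇)/dt = (-0.551364526−0.448968152)/0.035145 = -28.463015
  sinθ=-0.185357, cosθ=0.982671
  F = (M+m)·ẍ + m·l·cosθ·θ̈ − m·l·sinθ·θ̇² = 17.349165 + -3.496021 − -0.004670 = 13.857814
step 3→4:
  ẍ = (ẋ'−ẋ)/dt = (-0.820111929−-0.429337017)/0.035145 = -11.118933
  θ̈ = (θ̇'−θ̇)/dt = (-0.043312909−-0.551364526)/0.035145 = 14.455872
  sinθ=-0.169829, cosθ=0.985473
  F = (M+m)·ẍ + m·l·cosθ·θ̈ − m·l·sinθ·θ̇² = -11.505305 + 1.780632 − -0.006453 = -9.718220
step 4→5:
  ẍ = (ẋ'−ẋ)/dt = (-0.500441800−-0.820111929)/0.035145 = 9.095750
  θ̈ = (θ̇'−θ̇)/dt = (-0.633037424−-0.043312909)/0.035145 = -16.779756
  sinθ=-0.188893, cosθ=0.981998
  F = (M+m)·ẍ + m·l·cosθ·θ̈ − m·l·sinθ·θ̇² = 9.411818 + -2.059591 − -0.000044 = 7.352271
step 5→6:
  ẍ = (ẋ'−ẋ)/dt = (-0.024235140−-0.500441800)/0.035145 = 13.549770
  θ̈ = (θ̇'−θ̇)/dt = (-1.462510566−-0.633037424)/0.035145 = -23.601455
  sinθ=-0.190387, cosθ=0.981709
  F = (M+m)·ẍ + m·l·cosθ·θ̈ − m·l·sinθ·θ̇² = 14.020611 + -2.896053 − -0.009536 = 11.134094

F_0 = 14.698959 N
F_1 = -10.655046 N
F_2 = 13.857814 N
F_3 = -9.718220 N
F_4 = 7.352271 N
F_5 = 11.134094 N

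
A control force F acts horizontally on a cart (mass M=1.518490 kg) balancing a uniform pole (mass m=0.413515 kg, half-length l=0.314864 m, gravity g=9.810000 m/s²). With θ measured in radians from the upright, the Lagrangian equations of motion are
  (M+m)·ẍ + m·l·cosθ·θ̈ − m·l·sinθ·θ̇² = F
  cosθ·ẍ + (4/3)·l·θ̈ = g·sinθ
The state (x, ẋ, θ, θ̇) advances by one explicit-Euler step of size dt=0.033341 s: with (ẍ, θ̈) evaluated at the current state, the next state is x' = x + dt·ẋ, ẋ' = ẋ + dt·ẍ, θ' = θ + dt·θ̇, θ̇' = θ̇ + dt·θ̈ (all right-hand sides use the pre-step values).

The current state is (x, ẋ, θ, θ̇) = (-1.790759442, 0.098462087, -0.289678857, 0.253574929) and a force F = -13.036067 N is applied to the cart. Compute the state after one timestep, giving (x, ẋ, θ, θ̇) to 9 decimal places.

(-1.787476618, -0.148595841, -0.281224415, 0.595001374)

sinθ=-0.285644477, cosθ=0.958335658
temp = (F + m·l·θ̇²·sinθ)/(M+m) = (-13.036067 + -0.002391403)/1.932005 = -6.748667008
θ̈ = (g·sinθ − cosθ·temp)/(l·(4/3 − m·cos²θ/(M+m))) = 10.240438038
ẍ = temp − m·l·θ̈·cosθ/(M+m) = -7.410033537
Euler: x'=-1.790759442+0.033341·0.098462087=-1.787476618, ẋ'=0.098462087+0.033341·-7.410033537=-0.148595841
       θ'=-0.289678857+0.033341·0.253574929=-0.281224415, θ̇'=0.253574929+0.033341·10.240438038=0.595001374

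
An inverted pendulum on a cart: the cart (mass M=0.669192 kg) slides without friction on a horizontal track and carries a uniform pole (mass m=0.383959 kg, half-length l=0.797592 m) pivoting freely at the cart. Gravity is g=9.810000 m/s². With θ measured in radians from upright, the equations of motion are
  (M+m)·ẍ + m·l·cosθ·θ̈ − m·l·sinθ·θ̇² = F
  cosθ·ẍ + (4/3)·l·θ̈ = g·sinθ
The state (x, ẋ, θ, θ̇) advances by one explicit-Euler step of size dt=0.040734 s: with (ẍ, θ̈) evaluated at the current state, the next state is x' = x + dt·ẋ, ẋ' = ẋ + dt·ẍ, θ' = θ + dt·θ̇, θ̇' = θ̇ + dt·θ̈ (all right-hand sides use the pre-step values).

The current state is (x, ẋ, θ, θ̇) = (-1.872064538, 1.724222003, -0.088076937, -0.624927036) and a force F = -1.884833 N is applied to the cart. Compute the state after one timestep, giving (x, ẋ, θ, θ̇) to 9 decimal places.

sinθ=-0.087963104, cosθ=0.996123733
temp = (F + m·l·θ̇²·sinθ)/(M+m) = (-1.884833 + -0.010520220)/1.053151 = -1.799697498
θ̈ = (g·sinθ − cosθ·temp)/(l·(4/3 − m·cos²θ/(M+m))) = 1.199871709
ẍ = temp − m·l·θ̈·cosθ/(M+m) = -2.147252144
Euler: x'=-1.872064538+0.040734·1.724222003=-1.801830079, ẋ'=1.724222003+0.040734·-2.147252144=1.636755834
       θ'=-0.088076937+0.040734·-0.624927036=-0.113532715, θ̇'=-0.624927036+0.040734·1.199871709=-0.576051462

(-1.801830079, 1.636755834, -0.113532715, -0.576051462)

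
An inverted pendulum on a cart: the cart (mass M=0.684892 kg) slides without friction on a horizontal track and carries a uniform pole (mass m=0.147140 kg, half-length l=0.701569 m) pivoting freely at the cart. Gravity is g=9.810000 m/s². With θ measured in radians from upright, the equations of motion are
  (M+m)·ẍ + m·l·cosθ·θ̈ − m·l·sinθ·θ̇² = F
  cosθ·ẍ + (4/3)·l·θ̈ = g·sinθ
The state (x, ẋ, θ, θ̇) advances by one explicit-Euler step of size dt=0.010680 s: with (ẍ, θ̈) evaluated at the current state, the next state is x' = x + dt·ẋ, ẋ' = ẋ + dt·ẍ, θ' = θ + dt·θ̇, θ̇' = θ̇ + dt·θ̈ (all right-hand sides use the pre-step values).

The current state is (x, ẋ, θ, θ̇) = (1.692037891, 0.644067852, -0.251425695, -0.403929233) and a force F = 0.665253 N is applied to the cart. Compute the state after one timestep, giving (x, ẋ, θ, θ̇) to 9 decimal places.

(1.698916536, 0.657583378, -0.255739659, -0.445788258)

sinθ=-0.248785081, cosθ=0.968558715
temp = (F + m·l·θ̇²·sinθ)/(M+m) = (0.665253 + -0.004190212)/0.832032 = 0.794516061
θ̈ = (g·sinθ − cosθ·temp)/(l·(4/3 − m·cos²θ/(M+m))) = -3.919384409
ẍ = temp − m·l·θ̈·cosθ/(M+m) = 1.265498730
Euler: x'=1.692037891+0.010680·0.644067852=1.698916536, ẋ'=0.644067852+0.010680·1.265498730=0.657583378
       θ'=-0.251425695+0.010680·-0.403929233=-0.255739659, θ̇'=-0.403929233+0.010680·-3.919384409=-0.445788258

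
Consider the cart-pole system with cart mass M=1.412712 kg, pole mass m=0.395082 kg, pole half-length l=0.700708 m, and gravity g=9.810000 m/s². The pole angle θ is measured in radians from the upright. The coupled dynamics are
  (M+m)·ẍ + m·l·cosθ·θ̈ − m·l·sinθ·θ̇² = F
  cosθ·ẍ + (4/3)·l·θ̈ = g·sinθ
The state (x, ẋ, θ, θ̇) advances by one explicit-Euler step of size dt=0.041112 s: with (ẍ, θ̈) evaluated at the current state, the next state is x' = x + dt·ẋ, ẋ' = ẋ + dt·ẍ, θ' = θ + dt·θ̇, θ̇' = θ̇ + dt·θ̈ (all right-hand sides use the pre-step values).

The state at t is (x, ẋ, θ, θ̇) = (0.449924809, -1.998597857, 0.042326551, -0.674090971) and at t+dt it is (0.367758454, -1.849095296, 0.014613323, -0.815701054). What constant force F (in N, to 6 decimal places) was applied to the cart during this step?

ẍ = (ẋ'−ẋ)/dt = (-1.849095296−-1.998597857)/0.041112 = 3.636470
θ̈ = (θ̇'−θ̇)/dt = (-0.815701054−-0.674090971)/0.041112 = -3.444495
sinθ=0.042314, cosθ=0.999104
F = (M+m)·ẍ + m·l·cosθ·θ̈ − m·l·sinθ·θ̇² = 6.573989 + -0.952710 − 0.005323 = 5.615956

F = 5.615956 N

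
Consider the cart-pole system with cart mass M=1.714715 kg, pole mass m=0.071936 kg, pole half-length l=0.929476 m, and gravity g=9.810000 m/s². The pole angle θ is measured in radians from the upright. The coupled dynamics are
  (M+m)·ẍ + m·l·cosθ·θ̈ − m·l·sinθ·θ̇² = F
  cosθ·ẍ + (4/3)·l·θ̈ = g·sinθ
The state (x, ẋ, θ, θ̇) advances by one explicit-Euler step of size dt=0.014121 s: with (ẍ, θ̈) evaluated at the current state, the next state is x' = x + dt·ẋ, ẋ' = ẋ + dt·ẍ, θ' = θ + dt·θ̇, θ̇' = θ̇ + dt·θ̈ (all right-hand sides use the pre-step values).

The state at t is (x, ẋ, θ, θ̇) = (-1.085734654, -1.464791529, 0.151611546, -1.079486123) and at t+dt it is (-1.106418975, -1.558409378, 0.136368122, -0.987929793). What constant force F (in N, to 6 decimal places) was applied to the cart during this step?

F = -11.428164 N

ẍ = (ẋ'−ẋ)/dt = (-1.558409378−-1.464791529)/0.014121 = -6.629690
θ̈ = (θ̇'−θ̇)/dt = (-0.987929793−-1.079486123)/0.014121 = 6.483700
sinθ=0.151031, cosθ=0.988529
F = (M+m)·ẍ + m·l·cosθ·θ̈ − m·l·sinθ·θ̇² = -11.844942 + 0.428545 − 0.011768 = -11.428164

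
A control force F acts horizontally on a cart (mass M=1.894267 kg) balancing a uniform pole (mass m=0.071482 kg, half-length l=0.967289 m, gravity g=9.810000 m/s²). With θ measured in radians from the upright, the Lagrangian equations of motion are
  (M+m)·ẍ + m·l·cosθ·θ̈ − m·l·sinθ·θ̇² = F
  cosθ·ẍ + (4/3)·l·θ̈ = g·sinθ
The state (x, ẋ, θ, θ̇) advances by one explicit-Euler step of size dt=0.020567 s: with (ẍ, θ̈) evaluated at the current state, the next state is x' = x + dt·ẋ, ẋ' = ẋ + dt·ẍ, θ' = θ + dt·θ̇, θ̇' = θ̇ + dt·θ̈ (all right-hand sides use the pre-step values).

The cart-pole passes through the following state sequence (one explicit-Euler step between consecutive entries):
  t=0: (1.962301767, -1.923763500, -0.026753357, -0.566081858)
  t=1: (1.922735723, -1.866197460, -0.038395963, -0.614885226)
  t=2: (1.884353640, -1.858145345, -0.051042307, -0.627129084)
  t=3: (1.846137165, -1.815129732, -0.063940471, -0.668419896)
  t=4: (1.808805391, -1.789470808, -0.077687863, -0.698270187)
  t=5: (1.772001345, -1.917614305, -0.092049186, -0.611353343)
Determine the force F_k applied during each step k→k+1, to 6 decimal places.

F_0 = 5.338617 N
F_1 = 0.729475 N
F_2 = 3.974092 N
F_3 = 2.354250 N
F_4 = -11.953737 N

step 0→1:
  ẍ = (ẋ'−ẋ)/dt = (-1.866197460−-1.923763500)/0.020567 = 2.798952
  θ̈ = (θ̇'−θ̇)/dt = (-0.614885226−-0.566081858)/0.020567 = -2.372897
  sinθ=-0.026750, cosθ=0.999642
  F = (M+m)·ẍ + m·l·cosθ·θ̈ − m·l·sinθ·θ̇² = 5.502037 + -0.164012 − -0.000593 = 5.338617
step 1→2:
  ẍ = (ẋ'−ẋ)/dt = (-1.858145345−-1.866197460)/0.020567 = 0.391507
  θ̈ = (θ̇'−θ̇)/dt = (-0.627129084−-0.614885226)/0.020567 = -0.595316
  sinθ=-0.038387, cosθ=0.999263
  F = (M+m)·ẍ + m·l·cosθ·θ̈ − m·l·sinθ·θ̇² = 0.769604 + -0.041132 − -0.001004 = 0.729475
step 2→3:
  ẍ = (ẋ'−ẋ)/dt = (-1.815129732−-1.858145345)/0.020567 = 2.091487
  θ̈ = (θ̇'−θ̇)/dt = (-0.668419896−-0.627129084)/0.020567 = -2.007624
  sinθ=-0.051020, cosθ=0.998698
  F = (M+m)·ẍ + m·l·cosθ·θ̈ − m·l·sinθ·θ̇² = 4.111338 + -0.138634 − -0.001387 = 3.974092
step 3→4:
  ẍ = (ẋ'−ẋ)/dt = (-1.789470808−-1.815129732)/0.020567 = 1.247577
  θ̈ = (θ̇'−θ̇)/dt = (-0.698270187−-0.668419896)/0.020567 = -1.451368
  sinθ=-0.063897, cosθ=0.997957
  F = (M+m)·ẍ + m·l·cosθ·θ̈ − m·l·sinθ·θ̇² = 2.452424 + -0.100148 − -0.001974 = 2.354250
step 4→5:
  ẍ = (ẋ'−ẋ)/dt = (-1.917614305−-1.789470808)/0.020567 = -6.230539
  θ̈ = (θ̇'−θ̇)/dt = (-0.611353343−-0.698270187)/0.020567 = 4.226034
  sinθ=-0.077610, cosθ=0.996984
  F = (M+m)·ẍ + m·l·cosθ·θ̈ − m·l·sinθ·θ̇² = -12.247676 + 0.291323 − -0.002616 = -11.953737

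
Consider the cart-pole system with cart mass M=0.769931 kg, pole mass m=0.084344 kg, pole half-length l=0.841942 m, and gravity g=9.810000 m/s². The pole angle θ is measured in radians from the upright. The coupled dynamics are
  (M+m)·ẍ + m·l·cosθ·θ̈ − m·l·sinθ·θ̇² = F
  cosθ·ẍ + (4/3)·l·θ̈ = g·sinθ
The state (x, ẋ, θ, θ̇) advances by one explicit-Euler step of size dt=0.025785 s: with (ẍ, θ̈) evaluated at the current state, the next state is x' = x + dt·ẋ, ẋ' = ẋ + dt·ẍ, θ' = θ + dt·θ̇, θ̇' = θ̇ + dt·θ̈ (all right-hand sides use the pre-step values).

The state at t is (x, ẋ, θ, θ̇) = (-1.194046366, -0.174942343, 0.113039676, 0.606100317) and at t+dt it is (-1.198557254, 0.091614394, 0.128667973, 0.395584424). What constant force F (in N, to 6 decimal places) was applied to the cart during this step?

F = 8.252200 N

ẍ = (ẋ'−ẋ)/dt = (0.091614394−-0.174942343)/0.025785 = 10.337667
θ̈ = (θ̇'−θ̇)/dt = (0.395584424−0.606100317)/0.025785 = -8.164277
sinθ=0.112799, cosθ=0.993618
F = (M+m)·ẍ + m·l·cosθ·θ̈ − m·l·sinθ·θ̇² = 8.831210 + -0.576068 − 0.002943 = 8.252200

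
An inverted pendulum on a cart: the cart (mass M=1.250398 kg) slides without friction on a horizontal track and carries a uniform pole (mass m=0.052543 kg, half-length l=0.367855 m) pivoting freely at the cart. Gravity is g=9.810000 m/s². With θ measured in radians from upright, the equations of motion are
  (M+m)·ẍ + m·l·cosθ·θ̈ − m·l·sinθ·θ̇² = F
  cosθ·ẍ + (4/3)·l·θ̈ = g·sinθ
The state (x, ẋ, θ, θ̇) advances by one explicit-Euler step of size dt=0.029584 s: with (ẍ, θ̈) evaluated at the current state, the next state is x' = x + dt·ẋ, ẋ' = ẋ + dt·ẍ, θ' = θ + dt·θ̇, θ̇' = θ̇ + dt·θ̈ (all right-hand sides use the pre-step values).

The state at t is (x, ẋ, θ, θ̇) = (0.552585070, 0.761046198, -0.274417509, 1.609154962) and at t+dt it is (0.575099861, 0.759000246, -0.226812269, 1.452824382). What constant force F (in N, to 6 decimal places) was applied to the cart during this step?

ẍ = (ẋ'−ẋ)/dt = (0.759000246−0.761046198)/0.029584 = -0.069157
θ̈ = (θ̇'−θ̇)/dt = (1.452824382−1.609154962)/0.029584 = -5.284295
sinθ=-0.270986, cosθ=0.962583
F = (M+m)·ẍ + m·l·cosθ·θ̈ − m·l·sinθ·θ̇² = -0.090108 + -0.098314 − -0.013562 = -0.174860

F = -0.174860 N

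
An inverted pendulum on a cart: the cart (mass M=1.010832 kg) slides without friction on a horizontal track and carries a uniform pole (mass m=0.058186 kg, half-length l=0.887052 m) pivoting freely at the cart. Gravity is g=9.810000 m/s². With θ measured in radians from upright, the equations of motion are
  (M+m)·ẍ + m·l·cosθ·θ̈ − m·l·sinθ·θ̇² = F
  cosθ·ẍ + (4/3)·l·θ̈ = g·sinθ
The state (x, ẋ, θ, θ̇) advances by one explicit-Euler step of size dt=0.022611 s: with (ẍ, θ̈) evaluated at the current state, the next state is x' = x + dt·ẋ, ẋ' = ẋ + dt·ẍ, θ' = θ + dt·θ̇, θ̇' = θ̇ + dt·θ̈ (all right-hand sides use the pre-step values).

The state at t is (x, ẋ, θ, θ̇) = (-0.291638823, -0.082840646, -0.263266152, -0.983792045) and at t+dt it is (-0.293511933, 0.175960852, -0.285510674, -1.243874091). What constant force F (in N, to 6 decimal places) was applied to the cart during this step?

ẍ = (ẋ'−ẋ)/dt = (0.175960852−-0.082840646)/0.022611 = 11.445823
θ̈ = (θ̇'−θ̇)/dt = (-1.243874091−-0.983792045)/0.022611 = -11.502457
sinθ=-0.260236, cosθ=0.965545
F = (M+m)·ẍ + m·l·cosθ·θ̈ − m·l·sinθ·θ̇² = 12.235791 + -0.573232 − -0.013000 = 11.675558

F = 11.675558 N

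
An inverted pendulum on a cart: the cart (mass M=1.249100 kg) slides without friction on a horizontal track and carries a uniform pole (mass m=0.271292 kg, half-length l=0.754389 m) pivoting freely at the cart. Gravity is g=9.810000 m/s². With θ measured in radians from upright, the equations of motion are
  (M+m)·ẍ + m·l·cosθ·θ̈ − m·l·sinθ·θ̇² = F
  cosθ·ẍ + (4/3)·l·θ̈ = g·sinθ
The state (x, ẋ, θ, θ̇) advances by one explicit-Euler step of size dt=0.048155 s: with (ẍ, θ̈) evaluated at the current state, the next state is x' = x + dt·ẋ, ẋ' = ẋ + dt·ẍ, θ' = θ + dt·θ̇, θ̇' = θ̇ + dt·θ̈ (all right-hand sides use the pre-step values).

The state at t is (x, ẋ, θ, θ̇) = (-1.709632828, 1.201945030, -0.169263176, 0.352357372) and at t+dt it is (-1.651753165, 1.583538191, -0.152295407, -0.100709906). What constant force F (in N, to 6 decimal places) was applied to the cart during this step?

ẍ = (ẋ'−ẋ)/dt = (1.583538191−1.201945030)/0.048155 = 7.924269
θ̈ = (θ̇'−θ̇)/dt = (-0.100709906−0.352357372)/0.048155 = -9.408520
sinθ=-0.168456, cosθ=0.985709
F = (M+m)·ẍ + m·l·cosθ·θ̈ − m·l·sinθ·θ̇² = 12.047995 + -1.898027 − -0.004280 = 10.154248

F = 10.154248 N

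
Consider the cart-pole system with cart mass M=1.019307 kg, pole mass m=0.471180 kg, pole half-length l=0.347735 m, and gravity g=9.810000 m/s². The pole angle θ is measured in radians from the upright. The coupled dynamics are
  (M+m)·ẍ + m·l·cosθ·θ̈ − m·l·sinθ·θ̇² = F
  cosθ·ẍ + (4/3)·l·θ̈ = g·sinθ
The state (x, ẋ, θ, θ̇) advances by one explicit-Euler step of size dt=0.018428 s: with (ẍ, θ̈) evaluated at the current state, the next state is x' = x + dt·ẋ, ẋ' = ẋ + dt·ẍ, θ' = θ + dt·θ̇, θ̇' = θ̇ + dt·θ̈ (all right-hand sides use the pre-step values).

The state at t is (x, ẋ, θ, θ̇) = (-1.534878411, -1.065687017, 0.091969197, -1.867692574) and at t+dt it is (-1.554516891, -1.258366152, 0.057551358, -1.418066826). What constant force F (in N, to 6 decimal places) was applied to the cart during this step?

ẍ = (ẋ'−ẋ)/dt = (-1.258366152−-1.065687017)/0.018428 = -10.455781
θ̈ = (θ̇'−θ̇)/dt = (-1.418066826−-1.867692574)/0.018428 = 24.399053
sinθ=0.091840, cosθ=0.995774
F = (M+m)·ẍ + m·l·cosθ·θ̈ − m·l·sinθ·θ̇² = -15.584206 + 3.980787 − 0.052490 = -11.655909

F = -11.655909 N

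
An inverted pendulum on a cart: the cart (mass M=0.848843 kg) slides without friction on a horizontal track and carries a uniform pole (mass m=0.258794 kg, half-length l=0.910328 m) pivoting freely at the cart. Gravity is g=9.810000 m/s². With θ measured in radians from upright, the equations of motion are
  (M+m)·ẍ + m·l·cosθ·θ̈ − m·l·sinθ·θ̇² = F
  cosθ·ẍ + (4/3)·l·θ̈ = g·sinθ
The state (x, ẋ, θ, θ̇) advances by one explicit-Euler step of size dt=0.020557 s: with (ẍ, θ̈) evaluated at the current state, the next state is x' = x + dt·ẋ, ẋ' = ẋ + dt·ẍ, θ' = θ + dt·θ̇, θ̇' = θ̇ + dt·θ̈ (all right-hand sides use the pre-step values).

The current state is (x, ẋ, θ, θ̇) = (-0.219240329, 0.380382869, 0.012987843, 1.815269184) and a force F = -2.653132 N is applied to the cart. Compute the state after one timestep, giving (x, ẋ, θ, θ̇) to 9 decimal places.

sinθ=0.012987478, cosθ=0.999915659
temp = (F + m·l·θ̇²·sinθ)/(M+m) = (-2.653132 + 0.010082286)/1.107637 = -2.386205692
θ̈ = (g·sinθ − cosθ·temp)/(l·(4/3 − m·cos²θ/(M+m))) = 2.510617702
ẍ = temp − m·l·θ̈·cosθ/(M+m) = -2.920153252
Euler: x'=-0.219240329+0.020557·0.380382869=-0.211420798, ẋ'=0.380382869+0.020557·-2.920153252=0.320353279
       θ'=0.012987843+0.020557·1.815269184=0.050304332, θ̇'=1.815269184+0.020557·2.510617702=1.866879952

(-0.211420798, 0.320353279, 0.050304332, 1.866879952)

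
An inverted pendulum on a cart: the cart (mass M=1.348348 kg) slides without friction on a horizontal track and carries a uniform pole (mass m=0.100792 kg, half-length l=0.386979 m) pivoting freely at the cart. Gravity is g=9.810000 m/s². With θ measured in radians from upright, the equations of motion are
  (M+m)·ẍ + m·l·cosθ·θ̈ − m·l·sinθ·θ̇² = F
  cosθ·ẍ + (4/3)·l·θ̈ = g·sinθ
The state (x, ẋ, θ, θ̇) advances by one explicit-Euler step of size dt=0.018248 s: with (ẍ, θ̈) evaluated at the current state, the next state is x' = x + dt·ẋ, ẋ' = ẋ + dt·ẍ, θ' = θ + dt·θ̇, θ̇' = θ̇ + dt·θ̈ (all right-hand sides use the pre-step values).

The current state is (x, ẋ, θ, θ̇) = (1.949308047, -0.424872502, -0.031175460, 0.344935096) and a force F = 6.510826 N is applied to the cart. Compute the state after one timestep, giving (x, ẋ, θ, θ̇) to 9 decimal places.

sinθ=-0.031170410, cosθ=0.999514085
temp = (F + m·l·θ̇²·sinθ)/(M+m) = (6.510826 + -0.000144654)/1.449140 = 4.492789755
θ̈ = (g·sinθ − cosθ·temp)/(l·(4/3 − m·cos²θ/(M+m))) = -9.806908422
ẍ = temp − m·l·θ̈·cosθ/(M+m) = 4.756619742
Euler: x'=1.949308047+0.018248·-0.424872502=1.941554974, ẋ'=-0.424872502+0.018248·4.756619742=-0.338073705
       θ'=-0.031175460+0.018248·0.344935096=-0.024881084, θ̇'=0.344935096+0.018248·-9.806908422=0.165978631

(1.941554974, -0.338073705, -0.024881084, 0.165978631)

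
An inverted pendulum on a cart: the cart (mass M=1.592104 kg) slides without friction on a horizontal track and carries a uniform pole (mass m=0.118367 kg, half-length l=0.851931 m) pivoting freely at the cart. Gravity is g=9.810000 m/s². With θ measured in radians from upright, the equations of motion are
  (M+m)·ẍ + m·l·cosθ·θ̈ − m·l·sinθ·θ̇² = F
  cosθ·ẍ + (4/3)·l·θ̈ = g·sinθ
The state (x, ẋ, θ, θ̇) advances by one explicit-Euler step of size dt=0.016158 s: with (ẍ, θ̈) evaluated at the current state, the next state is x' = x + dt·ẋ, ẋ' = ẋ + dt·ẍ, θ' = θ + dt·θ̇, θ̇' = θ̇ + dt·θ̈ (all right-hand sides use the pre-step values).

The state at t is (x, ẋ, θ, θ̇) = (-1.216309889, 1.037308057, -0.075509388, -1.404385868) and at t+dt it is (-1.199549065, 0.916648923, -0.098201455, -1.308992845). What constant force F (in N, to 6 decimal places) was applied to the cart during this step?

ẍ = (ẋ'−ẋ)/dt = (0.916648923−1.037308057)/0.016158 = -7.467455
θ̈ = (θ̇'−θ̇)/dt = (-1.308992845−-1.404385868)/0.016158 = 5.903764
sinθ=-0.075438, cosθ=0.997151
F = (M+m)·ẍ + m·l·cosθ·θ̈ − m·l·sinθ·θ̇² = -12.772865 + 0.593642 − -0.015004 = -12.164219

F = -12.164219 N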